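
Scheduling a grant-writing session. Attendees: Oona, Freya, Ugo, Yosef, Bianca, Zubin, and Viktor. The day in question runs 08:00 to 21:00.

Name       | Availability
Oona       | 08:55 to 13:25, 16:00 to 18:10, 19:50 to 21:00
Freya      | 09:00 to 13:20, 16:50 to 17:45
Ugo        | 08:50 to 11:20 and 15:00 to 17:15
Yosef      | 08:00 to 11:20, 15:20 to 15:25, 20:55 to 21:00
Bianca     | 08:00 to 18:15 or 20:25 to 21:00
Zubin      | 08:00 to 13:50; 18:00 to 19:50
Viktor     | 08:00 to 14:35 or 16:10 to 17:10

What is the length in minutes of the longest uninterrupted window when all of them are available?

140

Oona ∩ Freya: 09:00-13:20, 16:50-17:45.
Oona ∩ Freya ∩ Ugo: 09:00-11:20, 16:50-17:15.
Oona ∩ Freya ∩ Ugo ∩ Yosef: 09:00-11:20.
Oona ∩ Freya ∩ Ugo ∩ Yosef ∩ Bianca: 09:00-11:20.
Oona ∩ Freya ∩ Ugo ∩ Yosef ∩ Bianca ∩ Zubin: 09:00-11:20.
Oona ∩ Freya ∩ Ugo ∩ Yosef ∩ Bianca ∩ Zubin ∩ Viktor: 09:00-11:20.
So the common availability across everyone is 09:00-11:20.
The longest is 09:00-11:20 at 140 minutes.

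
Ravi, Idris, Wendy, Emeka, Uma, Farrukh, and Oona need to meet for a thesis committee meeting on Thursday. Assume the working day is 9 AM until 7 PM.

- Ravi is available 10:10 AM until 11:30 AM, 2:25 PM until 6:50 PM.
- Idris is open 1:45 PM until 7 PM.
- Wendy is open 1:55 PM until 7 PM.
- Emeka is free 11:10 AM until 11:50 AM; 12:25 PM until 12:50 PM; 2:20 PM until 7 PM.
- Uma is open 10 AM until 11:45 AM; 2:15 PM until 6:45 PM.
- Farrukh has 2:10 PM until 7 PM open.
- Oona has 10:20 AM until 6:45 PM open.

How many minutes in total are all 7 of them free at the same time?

260

Ravi ∩ Idris: 14:25-18:50.
Ravi ∩ Idris ∩ Wendy: 14:25-18:50.
Ravi ∩ Idris ∩ Wendy ∩ Emeka: 14:25-18:50.
Ravi ∩ Idris ∩ Wendy ∩ Emeka ∩ Uma: 14:25-18:45.
Ravi ∩ Idris ∩ Wendy ∩ Emeka ∩ Uma ∩ Farrukh: 14:25-18:45.
Ravi ∩ Idris ∩ Wendy ∩ Emeka ∩ Uma ∩ Farrukh ∩ Oona: 14:25-18:45.
That's a single block of 260 minutes.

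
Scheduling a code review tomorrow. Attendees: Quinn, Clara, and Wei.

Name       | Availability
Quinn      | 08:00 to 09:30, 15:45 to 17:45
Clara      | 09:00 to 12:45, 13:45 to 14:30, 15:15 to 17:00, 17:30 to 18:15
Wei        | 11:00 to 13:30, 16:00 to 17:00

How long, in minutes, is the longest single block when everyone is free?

60

Quinn ∩ Clara: 09:00-09:30, 15:45-17:00, 17:30-17:45.
Quinn ∩ Clara ∩ Wei: 16:00-17:00.
Those are the intersection windows.
The longest is 16:00-17:00 at 60 minutes.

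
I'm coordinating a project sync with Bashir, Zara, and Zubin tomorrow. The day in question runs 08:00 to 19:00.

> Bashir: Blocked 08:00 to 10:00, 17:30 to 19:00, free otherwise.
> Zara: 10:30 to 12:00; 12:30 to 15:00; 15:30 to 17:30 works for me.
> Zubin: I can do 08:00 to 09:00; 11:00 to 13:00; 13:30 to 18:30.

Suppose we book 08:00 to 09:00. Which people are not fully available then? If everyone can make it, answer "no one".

Bashir, Zara

Bashir free: 10:00-17:30 (invert busy blocks within the working day).
Zara free: 10:30-12:00, 12:30-15:00, 15:30-17:30.
Zubin free: 08:00-09:00, 11:00-13:00, 13:30-18:30.
Bashir: not fully free for 08:00-09:00. Zara: not fully free for 08:00-09:00. Zubin: free for 08:00-09:00.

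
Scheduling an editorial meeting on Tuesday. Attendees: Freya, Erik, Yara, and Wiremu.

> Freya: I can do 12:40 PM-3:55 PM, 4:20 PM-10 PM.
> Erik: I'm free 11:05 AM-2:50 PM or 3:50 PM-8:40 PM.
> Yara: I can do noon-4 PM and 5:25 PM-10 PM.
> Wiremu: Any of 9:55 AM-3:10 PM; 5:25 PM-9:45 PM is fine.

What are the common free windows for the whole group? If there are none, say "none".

12:40-14:50, 17:25-20:40

Freya ∩ Erik: 12:40-14:50, 15:50-15:55, 16:20-20:40.
Freya ∩ Erik ∩ Yara: 12:40-14:50, 15:50-15:55, 17:25-20:40.
Freya ∩ Erik ∩ Yara ∩ Wiremu: 12:40-14:50, 17:25-20:40.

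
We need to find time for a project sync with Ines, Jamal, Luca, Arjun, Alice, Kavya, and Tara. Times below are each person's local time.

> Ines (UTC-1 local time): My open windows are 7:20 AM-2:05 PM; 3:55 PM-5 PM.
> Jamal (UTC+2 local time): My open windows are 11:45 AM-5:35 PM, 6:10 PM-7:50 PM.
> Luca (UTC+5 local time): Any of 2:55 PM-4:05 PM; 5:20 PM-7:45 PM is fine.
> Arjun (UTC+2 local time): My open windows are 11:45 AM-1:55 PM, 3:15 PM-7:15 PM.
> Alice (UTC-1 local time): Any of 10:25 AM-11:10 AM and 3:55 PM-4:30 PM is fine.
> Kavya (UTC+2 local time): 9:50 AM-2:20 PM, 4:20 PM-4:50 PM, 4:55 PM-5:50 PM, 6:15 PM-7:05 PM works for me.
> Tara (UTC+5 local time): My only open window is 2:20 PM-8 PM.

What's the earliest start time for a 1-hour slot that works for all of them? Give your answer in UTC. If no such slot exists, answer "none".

none

Ines in UTC: 08:20-15:05, 16:55-18:00 (add 1h to convert from UTC-1).
Jamal in UTC: 09:45-15:35, 16:10-17:50 (subtract 2h to convert from UTC+2).
Luca in UTC: 09:55-11:05, 12:20-14:45 (subtract 5h to convert from UTC+5).
Arjun in UTC: 09:45-11:55, 13:15-17:15 (subtract 2h to convert from UTC+2).
Alice in UTC: 11:25-12:10, 16:55-17:30 (add 1h to convert from UTC-1).
Kavya in UTC: 07:50-12:20, 14:20-14:50, 14:55-15:50, 16:15-17:05 (subtract 2h to convert from UTC+2).
Tara in UTC: 09:20-15:00 (subtract 5h to convert from UTC+5).
Ines ∩ Jamal: 09:45-15:05, 16:55-17:50.
Ines ∩ Jamal ∩ Luca: 09:55-11:05, 12:20-14:45.
Ines ∩ Jamal ∩ Luca ∩ Arjun: 09:55-11:05, 13:15-14:45.
Ines ∩ Jamal ∩ Luca ∩ Arjun ∩ Alice: ∅.
Ines ∩ Jamal ∩ Luca ∩ Arjun ∩ Alice ∩ Kavya: ∅.
Ines ∩ Jamal ∩ Luca ∩ Arjun ∩ Alice ∩ Kavya ∩ Tara: ∅.
There is no time when everyone is free.
No common window is at least 60 minutes long.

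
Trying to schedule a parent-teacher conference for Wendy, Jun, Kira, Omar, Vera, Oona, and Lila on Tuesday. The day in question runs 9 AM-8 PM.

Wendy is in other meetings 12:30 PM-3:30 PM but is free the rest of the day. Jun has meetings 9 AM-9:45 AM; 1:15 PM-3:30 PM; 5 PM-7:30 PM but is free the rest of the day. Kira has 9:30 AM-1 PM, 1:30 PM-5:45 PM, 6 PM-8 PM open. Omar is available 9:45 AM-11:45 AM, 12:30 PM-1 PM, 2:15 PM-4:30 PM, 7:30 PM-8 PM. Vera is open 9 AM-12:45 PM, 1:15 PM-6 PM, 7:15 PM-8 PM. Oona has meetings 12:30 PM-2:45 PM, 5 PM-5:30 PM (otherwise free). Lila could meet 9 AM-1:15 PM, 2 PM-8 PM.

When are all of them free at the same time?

09:45-11:45, 15:30-16:30, 19:30-20:00

Wendy free: 09:00-12:30, 15:30-20:00 (invert busy blocks within the working day).
Jun free: 09:45-13:15, 15:30-17:00, 19:30-20:00 (invert busy blocks within the working day).
Kira free: 09:30-13:00, 13:30-17:45, 18:00-20:00.
Omar free: 09:45-11:45, 12:30-13:00, 14:15-16:30, 19:30-20:00.
Vera free: 09:00-12:45, 13:15-18:00, 19:15-20:00.
Oona free: 09:00-12:30, 14:45-17:00, 17:30-20:00 (invert busy blocks within the working day).
Lila free: 09:00-13:15, 14:00-20:00.
Wendy ∩ Jun: 09:45-12:30, 15:30-17:00, 19:30-20:00.
Wendy ∩ Jun ∩ Kira: 09:45-12:30, 15:30-17:00, 19:30-20:00.
Wendy ∩ Jun ∩ Kira ∩ Omar: 09:45-11:45, 15:30-16:30, 19:30-20:00.
Wendy ∩ Jun ∩ Kira ∩ Omar ∩ Vera: 09:45-11:45, 15:30-16:30, 19:30-20:00.
Wendy ∩ Jun ∩ Kira ∩ Omar ∩ Vera ∩ Oona: 09:45-11:45, 15:30-16:30, 19:30-20:00.
Wendy ∩ Jun ∩ Kira ∩ Omar ∩ Vera ∩ Oona ∩ Lila: 09:45-11:45, 15:30-16:30, 19:30-20:00.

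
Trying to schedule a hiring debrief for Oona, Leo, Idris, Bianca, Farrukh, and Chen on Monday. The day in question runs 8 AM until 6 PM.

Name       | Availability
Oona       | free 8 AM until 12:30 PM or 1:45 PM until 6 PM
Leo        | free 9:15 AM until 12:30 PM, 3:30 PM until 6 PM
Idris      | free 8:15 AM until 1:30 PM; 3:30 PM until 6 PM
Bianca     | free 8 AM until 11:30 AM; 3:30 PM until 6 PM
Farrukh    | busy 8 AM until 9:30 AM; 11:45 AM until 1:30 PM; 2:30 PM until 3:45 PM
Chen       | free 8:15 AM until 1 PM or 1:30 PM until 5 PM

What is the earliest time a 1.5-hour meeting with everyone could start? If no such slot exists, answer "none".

Oona free: 08:00-12:30, 13:45-18:00.
Leo free: 09:15-12:30, 15:30-18:00.
Idris free: 08:15-13:30, 15:30-18:00.
Bianca free: 08:00-11:30, 15:30-18:00.
Farrukh free: 09:30-11:45, 13:30-14:30, 15:45-18:00 (invert busy blocks within the working day).
Chen free: 08:15-13:00, 13:30-17:00.
Oona ∩ Leo: 09:15-12:30, 15:30-18:00.
Oona ∩ Leo ∩ Idris: 09:15-12:30, 15:30-18:00.
Oona ∩ Leo ∩ Idris ∩ Bianca: 09:15-11:30, 15:30-18:00.
Oona ∩ Leo ∩ Idris ∩ Bianca ∩ Farrukh: 09:30-11:30, 15:45-18:00.
Oona ∩ Leo ∩ Idris ∩ Bianca ∩ Farrukh ∩ Chen: 09:30-11:30, 15:45-17:00.
The first common window of at least 90 minutes is 09:30-11:30, so the earliest start is 09:30.

09:30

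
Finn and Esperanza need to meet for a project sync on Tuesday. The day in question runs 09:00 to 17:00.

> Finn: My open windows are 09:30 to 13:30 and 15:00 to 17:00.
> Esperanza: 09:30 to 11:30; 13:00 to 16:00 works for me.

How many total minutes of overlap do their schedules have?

Finn ∩ Esperanza: 09:30-11:30, 13:00-13:30, 15:00-16:00.
Those are the intersection windows.
Summing the common windows: 120 + 30 + 60 = 210 minutes.

210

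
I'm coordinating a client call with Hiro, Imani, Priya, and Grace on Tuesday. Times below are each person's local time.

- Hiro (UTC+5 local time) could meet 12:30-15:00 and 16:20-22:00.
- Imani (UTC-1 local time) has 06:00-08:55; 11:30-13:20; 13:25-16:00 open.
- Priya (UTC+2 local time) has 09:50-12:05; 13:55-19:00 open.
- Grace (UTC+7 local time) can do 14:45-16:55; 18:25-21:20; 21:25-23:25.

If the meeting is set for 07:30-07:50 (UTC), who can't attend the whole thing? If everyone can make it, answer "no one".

Hiro in UTC: 07:30-10:00, 11:20-17:00 (subtract 5h to convert from UTC+5).
Imani in UTC: 07:00-09:55, 12:30-14:20, 14:25-17:00 (add 1h to convert from UTC-1).
Priya in UTC: 07:50-10:05, 11:55-17:00 (subtract 2h to convert from UTC+2).
Grace in UTC: 07:45-09:55, 11:25-14:20, 14:25-16:25 (subtract 7h to convert from UTC+7).
Hiro: free for 07:30-07:50. Imani: free for 07:30-07:50. Priya: not fully free for 07:30-07:50. Grace: not fully free for 07:30-07:50.

Grace, Priya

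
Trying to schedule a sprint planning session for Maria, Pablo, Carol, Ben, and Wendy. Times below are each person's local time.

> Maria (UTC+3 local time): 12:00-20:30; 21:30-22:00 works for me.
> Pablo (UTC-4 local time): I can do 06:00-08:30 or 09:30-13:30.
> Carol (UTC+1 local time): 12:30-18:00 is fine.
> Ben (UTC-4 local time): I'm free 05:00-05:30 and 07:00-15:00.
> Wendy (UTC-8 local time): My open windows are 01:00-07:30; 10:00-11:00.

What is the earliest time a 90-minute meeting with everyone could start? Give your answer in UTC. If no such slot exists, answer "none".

Maria in UTC: 09:00-17:30, 18:30-19:00 (subtract 3h to convert from UTC+3).
Pablo in UTC: 10:00-12:30, 13:30-17:30 (add 4h to convert from UTC-4).
Carol in UTC: 11:30-17:00 (subtract 1h to convert from UTC+1).
Ben in UTC: 09:00-09:30, 11:00-19:00 (add 4h to convert from UTC-4).
Wendy in UTC: 09:00-15:30, 18:00-19:00 (add 8h to convert from UTC-8).
Maria ∩ Pablo: 10:00-12:30, 13:30-17:30.
Maria ∩ Pablo ∩ Carol: 11:30-12:30, 13:30-17:00.
Maria ∩ Pablo ∩ Carol ∩ Ben: 11:30-12:30, 13:30-17:00.
Maria ∩ Pablo ∩ Carol ∩ Ben ∩ Wendy: 11:30-12:30, 13:30-15:30.
The first common window of at least 90 minutes is 13:30-15:30, so the earliest start is 13:30.

13:30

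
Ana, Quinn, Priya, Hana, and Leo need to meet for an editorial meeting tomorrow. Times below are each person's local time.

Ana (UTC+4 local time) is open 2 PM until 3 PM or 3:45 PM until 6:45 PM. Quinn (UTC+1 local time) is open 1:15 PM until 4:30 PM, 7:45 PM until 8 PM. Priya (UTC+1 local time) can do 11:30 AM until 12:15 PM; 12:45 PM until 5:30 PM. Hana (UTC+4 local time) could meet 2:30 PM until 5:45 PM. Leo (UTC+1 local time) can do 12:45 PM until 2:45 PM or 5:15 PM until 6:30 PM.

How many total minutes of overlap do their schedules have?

90

Ana in UTC: 10:00-11:00, 11:45-14:45 (subtract 4h to convert from UTC+4).
Quinn in UTC: 12:15-15:30, 18:45-19:00 (subtract 1h to convert from UTC+1).
Priya in UTC: 10:30-11:15, 11:45-16:30 (subtract 1h to convert from UTC+1).
Hana in UTC: 10:30-13:45 (subtract 4h to convert from UTC+4).
Leo in UTC: 11:45-13:45, 16:15-17:30 (subtract 1h to convert from UTC+1).
Ana ∩ Quinn: 12:15-14:45.
Ana ∩ Quinn ∩ Priya: 12:15-14:45.
Ana ∩ Quinn ∩ Priya ∩ Hana: 12:15-13:45.
Ana ∩ Quinn ∩ Priya ∩ Hana ∩ Leo: 12:15-13:45.
That's a single block of 90 minutes.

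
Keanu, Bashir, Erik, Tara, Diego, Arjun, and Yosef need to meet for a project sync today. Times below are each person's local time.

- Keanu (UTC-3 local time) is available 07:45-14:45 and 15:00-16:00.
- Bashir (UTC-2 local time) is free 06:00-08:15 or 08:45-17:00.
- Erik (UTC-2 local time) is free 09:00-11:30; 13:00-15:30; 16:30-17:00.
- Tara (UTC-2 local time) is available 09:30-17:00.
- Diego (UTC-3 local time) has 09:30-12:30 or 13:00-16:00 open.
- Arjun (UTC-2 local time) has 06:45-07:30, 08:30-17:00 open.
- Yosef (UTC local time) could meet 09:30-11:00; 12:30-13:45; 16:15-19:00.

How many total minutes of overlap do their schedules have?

165

Keanu in UTC: 10:45-17:45, 18:00-19:00 (add 3h to convert from UTC-3).
Bashir in UTC: 08:00-10:15, 10:45-19:00 (add 2h to convert from UTC-2).
Erik in UTC: 11:00-13:30, 15:00-17:30, 18:30-19:00 (add 2h to convert from UTC-2).
Tara in UTC: 11:30-19:00 (add 2h to convert from UTC-2).
Diego in UTC: 12:30-15:30, 16:00-19:00 (add 3h to convert from UTC-3).
Arjun in UTC: 08:45-09:30, 10:30-19:00 (add 2h to convert from UTC-2).
Yosef in UTC: 09:30-11:00, 12:30-13:45, 16:15-19:00.
Keanu ∩ Bashir: 10:45-17:45, 18:00-19:00.
Keanu ∩ Bashir ∩ Erik: 11:00-13:30, 15:00-17:30, 18:30-19:00.
Keanu ∩ Bashir ∩ Erik ∩ Tara: 11:30-13:30, 15:00-17:30, 18:30-19:00.
Keanu ∩ Bashir ∩ Erik ∩ Tara ∩ Diego: 12:30-13:30, 15:00-15:30, 16:00-17:30, 18:30-19:00.
Keanu ∩ Bashir ∩ Erik ∩ Tara ∩ Diego ∩ Arjun: 12:30-13:30, 15:00-15:30, 16:00-17:30, 18:30-19:00.
Keanu ∩ Bashir ∩ Erik ∩ Tara ∩ Diego ∩ Arjun ∩ Yosef: 12:30-13:30, 16:15-17:30, 18:30-19:00.
So the common availability across everyone is 12:30-13:30, 16:15-17:30, 18:30-19:00.
Summing the common windows: 60 + 75 + 30 = 165 minutes.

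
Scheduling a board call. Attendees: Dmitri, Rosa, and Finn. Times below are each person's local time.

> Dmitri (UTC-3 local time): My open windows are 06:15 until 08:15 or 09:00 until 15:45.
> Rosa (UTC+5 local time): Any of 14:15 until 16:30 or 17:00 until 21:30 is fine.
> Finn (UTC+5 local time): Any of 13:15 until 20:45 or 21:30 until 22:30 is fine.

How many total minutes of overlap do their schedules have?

345

Dmitri in UTC: 09:15-11:15, 12:00-18:45 (add 3h to convert from UTC-3).
Rosa in UTC: 09:15-11:30, 12:00-16:30 (subtract 5h to convert from UTC+5).
Finn in UTC: 08:15-15:45, 16:30-17:30 (subtract 5h to convert from UTC+5).
Dmitri ∩ Rosa: 09:15-11:15, 12:00-16:30.
Dmitri ∩ Rosa ∩ Finn: 09:15-11:15, 12:00-15:45.
Summing the common windows: 120 + 225 = 345 minutes.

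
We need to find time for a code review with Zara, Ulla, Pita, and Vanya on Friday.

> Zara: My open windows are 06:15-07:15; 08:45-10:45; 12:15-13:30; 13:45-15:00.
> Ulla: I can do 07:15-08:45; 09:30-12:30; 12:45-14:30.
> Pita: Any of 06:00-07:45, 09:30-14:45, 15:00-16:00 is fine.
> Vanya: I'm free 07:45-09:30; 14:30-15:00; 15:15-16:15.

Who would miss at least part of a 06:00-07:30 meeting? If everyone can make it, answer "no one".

Ulla, Vanya, Zara

Zara: not fully free for 06:00-07:30. Ulla: not fully free for 06:00-07:30. Pita: free for 06:00-07:30. Vanya: not fully free for 06:00-07:30.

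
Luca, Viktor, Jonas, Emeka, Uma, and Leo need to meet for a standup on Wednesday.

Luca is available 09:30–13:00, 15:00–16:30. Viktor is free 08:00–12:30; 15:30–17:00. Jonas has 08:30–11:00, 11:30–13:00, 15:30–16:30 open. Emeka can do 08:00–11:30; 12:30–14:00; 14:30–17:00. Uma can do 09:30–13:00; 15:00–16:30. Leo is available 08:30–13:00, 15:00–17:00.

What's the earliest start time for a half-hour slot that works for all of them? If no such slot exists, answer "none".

09:30

Luca ∩ Viktor: 09:30-12:30, 15:30-16:30.
Luca ∩ Viktor ∩ Jonas: 09:30-11:00, 11:30-12:30, 15:30-16:30.
Luca ∩ Viktor ∩ Jonas ∩ Emeka: 09:30-11:00, 15:30-16:30.
Luca ∩ Viktor ∩ Jonas ∩ Emeka ∩ Uma: 09:30-11:00, 15:30-16:30.
Luca ∩ Viktor ∩ Jonas ∩ Emeka ∩ Uma ∩ Leo: 09:30-11:00, 15:30-16:30.
The first common window of at least 30 minutes is 09:30-11:00, so the earliest start is 09:30.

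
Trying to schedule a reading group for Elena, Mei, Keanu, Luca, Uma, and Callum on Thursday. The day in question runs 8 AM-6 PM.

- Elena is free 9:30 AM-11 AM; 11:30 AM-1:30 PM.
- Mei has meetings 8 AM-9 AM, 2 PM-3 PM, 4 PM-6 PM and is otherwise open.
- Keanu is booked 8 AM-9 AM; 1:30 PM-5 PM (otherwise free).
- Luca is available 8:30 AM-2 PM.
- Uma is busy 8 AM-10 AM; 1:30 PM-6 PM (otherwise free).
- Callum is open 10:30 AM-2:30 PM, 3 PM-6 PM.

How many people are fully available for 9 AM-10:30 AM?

Elena free: 09:30-11:00, 11:30-13:30.
Mei free: 09:00-14:00, 15:00-16:00 (invert busy blocks within the working day).
Keanu free: 09:00-13:30, 17:00-18:00 (invert busy blocks within the working day).
Luca free: 08:30-14:00.
Uma free: 10:00-13:30 (invert busy blocks within the working day).
Callum free: 10:30-14:30, 15:00-18:00.
Mei, Keanu, and Luca can make the full 09:00-10:30 slot — that's 3.

3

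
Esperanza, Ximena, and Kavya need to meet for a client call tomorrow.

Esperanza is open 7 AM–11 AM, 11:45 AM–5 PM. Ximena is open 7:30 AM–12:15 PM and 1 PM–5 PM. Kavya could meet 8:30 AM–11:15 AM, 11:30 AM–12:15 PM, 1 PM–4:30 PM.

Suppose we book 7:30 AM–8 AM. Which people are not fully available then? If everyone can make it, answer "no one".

Kavya

Esperanza: free for 07:30-08:00. Ximena: free for 07:30-08:00. Kavya: not fully free for 07:30-08:00.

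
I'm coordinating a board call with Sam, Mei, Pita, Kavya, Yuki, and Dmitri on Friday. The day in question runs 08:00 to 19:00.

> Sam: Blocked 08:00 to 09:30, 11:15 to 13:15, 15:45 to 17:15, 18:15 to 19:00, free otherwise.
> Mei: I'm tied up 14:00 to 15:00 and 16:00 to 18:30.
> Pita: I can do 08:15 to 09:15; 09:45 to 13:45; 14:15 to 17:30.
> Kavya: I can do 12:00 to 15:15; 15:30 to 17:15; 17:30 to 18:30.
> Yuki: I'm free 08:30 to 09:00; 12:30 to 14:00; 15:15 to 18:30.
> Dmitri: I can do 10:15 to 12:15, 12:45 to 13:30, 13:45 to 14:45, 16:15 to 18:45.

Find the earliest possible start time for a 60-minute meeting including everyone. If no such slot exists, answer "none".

none

Sam free: 09:30-11:15, 13:15-15:45, 17:15-18:15 (invert busy blocks within the working day).
Mei free: 08:00-14:00, 15:00-16:00, 18:30-19:00 (invert busy blocks within the working day).
Pita free: 08:15-09:15, 09:45-13:45, 14:15-17:30.
Kavya free: 12:00-15:15, 15:30-17:15, 17:30-18:30.
Yuki free: 08:30-09:00, 12:30-14:00, 15:15-18:30.
Dmitri free: 10:15-12:15, 12:45-13:30, 13:45-14:45, 16:15-18:45.
Sam ∩ Mei: 09:30-11:15, 13:15-14:00, 15:00-15:45.
Sam ∩ Mei ∩ Pita: 09:45-11:15, 13:15-13:45, 15:00-15:45.
Sam ∩ Mei ∩ Pita ∩ Kavya: 13:15-13:45, 15:00-15:15, 15:30-15:45.
Sam ∩ Mei ∩ Pita ∩ Kavya ∩ Yuki: 13:15-13:45, 15:30-15:45.
Sam ∩ Mei ∩ Pita ∩ Kavya ∩ Yuki ∩ Dmitri: 13:15-13:30.
So the common availability across everyone is 13:15-13:30.
No common window is at least 60 minutes long.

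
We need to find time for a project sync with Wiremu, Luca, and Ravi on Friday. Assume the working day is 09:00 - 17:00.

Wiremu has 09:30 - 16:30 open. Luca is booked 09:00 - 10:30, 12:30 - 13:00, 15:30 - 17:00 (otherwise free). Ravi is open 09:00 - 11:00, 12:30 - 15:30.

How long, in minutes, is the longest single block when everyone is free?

Wiremu free: 09:30-16:30.
Luca free: 10:30-12:30, 13:00-15:30 (invert busy blocks within the working day).
Ravi free: 09:00-11:00, 12:30-15:30.
Wiremu ∩ Luca: 10:30-12:30, 13:00-15:30.
Wiremu ∩ Luca ∩ Ravi: 10:30-11:00, 13:00-15:30.
Those are the intersection windows.
The longest is 13:00-15:30 at 150 minutes.

150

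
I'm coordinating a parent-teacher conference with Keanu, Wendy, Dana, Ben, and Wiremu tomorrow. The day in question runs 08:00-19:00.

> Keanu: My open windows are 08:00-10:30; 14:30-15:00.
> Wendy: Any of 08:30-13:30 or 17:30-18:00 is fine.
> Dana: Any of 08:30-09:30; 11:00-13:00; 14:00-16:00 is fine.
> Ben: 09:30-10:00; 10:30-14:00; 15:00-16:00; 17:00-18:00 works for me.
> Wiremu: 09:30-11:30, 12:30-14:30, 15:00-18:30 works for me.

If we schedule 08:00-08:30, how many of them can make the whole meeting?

Keanu can make the full 08:00-08:30 slot — that's 1.

1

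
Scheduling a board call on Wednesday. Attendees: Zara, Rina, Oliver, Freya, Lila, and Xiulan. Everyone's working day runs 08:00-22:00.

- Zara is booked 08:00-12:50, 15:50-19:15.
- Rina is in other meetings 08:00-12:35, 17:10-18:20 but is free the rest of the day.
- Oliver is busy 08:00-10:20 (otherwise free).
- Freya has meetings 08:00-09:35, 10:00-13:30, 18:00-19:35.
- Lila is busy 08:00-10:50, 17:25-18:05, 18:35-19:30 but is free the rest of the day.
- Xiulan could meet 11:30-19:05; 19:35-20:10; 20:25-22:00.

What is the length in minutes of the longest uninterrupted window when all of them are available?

140

Zara free: 12:50-15:50, 19:15-22:00 (invert busy blocks within the working day).
Rina free: 12:35-17:10, 18:20-22:00 (invert busy blocks within the working day).
Oliver free: 10:20-22:00 (invert busy blocks within the working day).
Freya free: 09:35-10:00, 13:30-18:00, 19:35-22:00 (invert busy blocks within the working day).
Lila free: 10:50-17:25, 18:05-18:35, 19:30-22:00 (invert busy blocks within the working day).
Xiulan free: 11:30-19:05, 19:35-20:10, 20:25-22:00.
Zara ∩ Rina: 12:50-15:50, 19:15-22:00.
Zara ∩ Rina ∩ Oliver: 12:50-15:50, 19:15-22:00.
Zara ∩ Rina ∩ Oliver ∩ Freya: 13:30-15:50, 19:35-22:00.
Zara ∩ Rina ∩ Oliver ∩ Freya ∩ Lila: 13:30-15:50, 19:35-22:00.
Zara ∩ Rina ∩ Oliver ∩ Freya ∩ Lila ∩ Xiulan: 13:30-15:50, 19:35-20:10, 20:25-22:00.
The longest is 13:30-15:50 at 140 minutes.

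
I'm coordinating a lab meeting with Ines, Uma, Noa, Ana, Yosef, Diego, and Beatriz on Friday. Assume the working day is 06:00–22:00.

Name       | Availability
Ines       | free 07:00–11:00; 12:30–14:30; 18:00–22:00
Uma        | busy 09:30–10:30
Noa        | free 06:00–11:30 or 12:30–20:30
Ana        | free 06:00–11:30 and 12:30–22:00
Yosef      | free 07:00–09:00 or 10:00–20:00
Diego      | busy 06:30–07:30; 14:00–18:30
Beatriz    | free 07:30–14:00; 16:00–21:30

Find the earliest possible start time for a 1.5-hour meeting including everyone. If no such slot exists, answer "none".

07:30

Ines free: 07:00-11:00, 12:30-14:30, 18:00-22:00.
Uma free: 06:00-09:30, 10:30-22:00 (invert busy blocks within the working day).
Noa free: 06:00-11:30, 12:30-20:30.
Ana free: 06:00-11:30, 12:30-22:00.
Yosef free: 07:00-09:00, 10:00-20:00.
Diego free: 06:00-06:30, 07:30-14:00, 18:30-22:00 (invert busy blocks within the working day).
Beatriz free: 07:30-14:00, 16:00-21:30.
Ines ∩ Uma: 07:00-09:30, 10:30-11:00, 12:30-14:30, 18:00-22:00.
Ines ∩ Uma ∩ Noa: 07:00-09:30, 10:30-11:00, 12:30-14:30, 18:00-20:30.
Ines ∩ Uma ∩ Noa ∩ Ana: 07:00-09:30, 10:30-11:00, 12:30-14:30, 18:00-20:30.
Ines ∩ Uma ∩ Noa ∩ Ana ∩ Yosef: 07:00-09:00, 10:30-11:00, 12:30-14:30, 18:00-20:00.
Ines ∩ Uma ∩ Noa ∩ Ana ∩ Yosef ∩ Diego: 07:30-09:00, 10:30-11:00, 12:30-14:00, 18:30-20:00.
Ines ∩ Uma ∩ Noa ∩ Ana ∩ Yosef ∩ Diego ∩ Beatriz: 07:30-09:00, 10:30-11:00, 12:30-14:00, 18:30-20:00.
The first common window of at least 90 minutes is 07:30-09:00, so the earliest start is 07:30.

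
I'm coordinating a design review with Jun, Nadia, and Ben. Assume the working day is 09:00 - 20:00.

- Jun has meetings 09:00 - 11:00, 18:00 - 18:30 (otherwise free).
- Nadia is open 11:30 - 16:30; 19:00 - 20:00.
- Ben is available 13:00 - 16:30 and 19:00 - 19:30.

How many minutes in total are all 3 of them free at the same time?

Jun free: 11:00-18:00, 18:30-20:00 (invert busy blocks within the working day).
Nadia free: 11:30-16:30, 19:00-20:00.
Ben free: 13:00-16:30, 19:00-19:30.
Jun ∩ Nadia: 11:30-16:30, 19:00-20:00.
Jun ∩ Nadia ∩ Ben: 13:00-16:30, 19:00-19:30.
So the common availability across everyone is 13:00-16:30, 19:00-19:30.
Summing the common windows: 210 + 30 = 240 minutes.

240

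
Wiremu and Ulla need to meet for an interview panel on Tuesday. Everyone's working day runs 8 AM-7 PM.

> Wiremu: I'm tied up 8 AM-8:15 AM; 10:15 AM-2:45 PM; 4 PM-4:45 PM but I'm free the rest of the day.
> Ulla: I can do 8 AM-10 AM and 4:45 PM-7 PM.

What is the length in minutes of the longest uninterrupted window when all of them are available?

Wiremu free: 08:15-10:15, 14:45-16:00, 16:45-19:00 (invert busy blocks within the working day).
Ulla free: 08:00-10:00, 16:45-19:00.
Wiremu ∩ Ulla: 08:15-10:00, 16:45-19:00.
The longest is 16:45-19:00 at 135 minutes.

135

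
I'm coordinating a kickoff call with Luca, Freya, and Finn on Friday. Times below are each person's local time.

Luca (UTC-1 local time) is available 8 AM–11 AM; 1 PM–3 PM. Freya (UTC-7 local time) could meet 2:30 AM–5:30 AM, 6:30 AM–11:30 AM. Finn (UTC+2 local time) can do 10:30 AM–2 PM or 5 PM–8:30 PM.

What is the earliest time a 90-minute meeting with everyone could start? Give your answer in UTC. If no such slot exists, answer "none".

09:30

Luca in UTC: 09:00-12:00, 14:00-16:00 (add 1h to convert from UTC-1).
Freya in UTC: 09:30-12:30, 13:30-18:30 (add 7h to convert from UTC-7).
Finn in UTC: 08:30-12:00, 15:00-18:30 (subtract 2h to convert from UTC+2).
Luca ∩ Freya: 09:30-12:00, 14:00-16:00.
Luca ∩ Freya ∩ Finn: 09:30-12:00, 15:00-16:00.
The first common window of at least 90 minutes is 09:30-12:00, so the earliest start is 09:30.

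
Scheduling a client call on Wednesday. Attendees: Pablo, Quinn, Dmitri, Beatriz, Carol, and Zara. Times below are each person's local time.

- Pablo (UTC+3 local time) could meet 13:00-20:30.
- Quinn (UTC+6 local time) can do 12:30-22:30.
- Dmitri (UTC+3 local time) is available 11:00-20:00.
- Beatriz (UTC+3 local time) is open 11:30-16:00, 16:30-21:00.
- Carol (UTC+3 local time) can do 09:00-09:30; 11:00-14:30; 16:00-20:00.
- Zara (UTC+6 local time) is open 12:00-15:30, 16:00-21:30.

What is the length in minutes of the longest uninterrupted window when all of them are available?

Pablo in UTC: 10:00-17:30 (subtract 3h to convert from UTC+3).
Quinn in UTC: 06:30-16:30 (subtract 6h to convert from UTC+6).
Dmitri in UTC: 08:00-17:00 (subtract 3h to convert from UTC+3).
Beatriz in UTC: 08:30-13:00, 13:30-18:00 (subtract 3h to convert from UTC+3).
Carol in UTC: 06:00-06:30, 08:00-11:30, 13:00-17:00 (subtract 3h to convert from UTC+3).
Zara in UTC: 06:00-09:30, 10:00-15:30 (subtract 6h to convert from UTC+6).
Pablo ∩ Quinn: 10:00-16:30.
Pablo ∩ Quinn ∩ Dmitri: 10:00-16:30.
Pablo ∩ Quinn ∩ Dmitri ∩ Beatriz: 10:00-13:00, 13:30-16:30.
Pablo ∩ Quinn ∩ Dmitri ∩ Beatriz ∩ Carol: 10:00-11:30, 13:30-16:30.
Pablo ∩ Quinn ∩ Dmitri ∩ Beatriz ∩ Carol ∩ Zara: 10:00-11:30, 13:30-15:30.
So the common availability across everyone is 10:00-11:30, 13:30-15:30.
The longest is 13:30-15:30 at 120 minutes.

120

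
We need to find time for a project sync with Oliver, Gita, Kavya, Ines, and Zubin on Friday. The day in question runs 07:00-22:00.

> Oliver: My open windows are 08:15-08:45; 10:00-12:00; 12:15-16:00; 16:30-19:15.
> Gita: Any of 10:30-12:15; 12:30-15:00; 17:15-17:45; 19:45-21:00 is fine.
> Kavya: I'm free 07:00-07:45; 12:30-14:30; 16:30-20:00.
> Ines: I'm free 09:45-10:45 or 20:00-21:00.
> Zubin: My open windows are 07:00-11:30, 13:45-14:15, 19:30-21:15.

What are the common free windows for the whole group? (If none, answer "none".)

none

Oliver ∩ Gita: 10:30-12:00, 12:30-15:00, 17:15-17:45.
Oliver ∩ Gita ∩ Kavya: 12:30-14:30, 17:15-17:45.
Oliver ∩ Gita ∩ Kavya ∩ Ines: ∅.
Oliver ∩ Gita ∩ Kavya ∩ Ines ∩ Zubin: ∅.
There is no time when everyone is free.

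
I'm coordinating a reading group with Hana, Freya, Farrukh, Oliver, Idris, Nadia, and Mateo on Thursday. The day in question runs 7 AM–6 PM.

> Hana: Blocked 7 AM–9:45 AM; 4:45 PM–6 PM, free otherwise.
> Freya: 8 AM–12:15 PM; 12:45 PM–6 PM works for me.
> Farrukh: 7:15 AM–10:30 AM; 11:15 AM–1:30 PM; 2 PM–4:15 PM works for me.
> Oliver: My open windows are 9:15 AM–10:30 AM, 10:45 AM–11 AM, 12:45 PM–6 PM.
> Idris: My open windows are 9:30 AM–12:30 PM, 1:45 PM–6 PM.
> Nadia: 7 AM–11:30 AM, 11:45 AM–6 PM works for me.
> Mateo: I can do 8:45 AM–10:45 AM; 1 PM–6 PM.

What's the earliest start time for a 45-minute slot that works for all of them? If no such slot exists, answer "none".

Hana free: 09:45-16:45 (invert busy blocks within the working day).
Freya free: 08:00-12:15, 12:45-18:00.
Farrukh free: 07:15-10:30, 11:15-13:30, 14:00-16:15.
Oliver free: 09:15-10:30, 10:45-11:00, 12:45-18:00.
Idris free: 09:30-12:30, 13:45-18:00.
Nadia free: 07:00-11:30, 11:45-18:00.
Mateo free: 08:45-10:45, 13:00-18:00.
Hana ∩ Freya: 09:45-12:15, 12:45-16:45.
Hana ∩ Freya ∩ Farrukh: 09:45-10:30, 11:15-12:15, 12:45-13:30, 14:00-16:15.
Hana ∩ Freya ∩ Farrukh ∩ Oliver: 09:45-10:30, 12:45-13:30, 14:00-16:15.
Hana ∩ Freya ∩ Farrukh ∩ Oliver ∩ Idris: 09:45-10:30, 14:00-16:15.
Hana ∩ Freya ∩ Farrukh ∩ Oliver ∩ Idris ∩ Nadia: 09:45-10:30, 14:00-16:15.
Hana ∩ Freya ∩ Farrukh ∩ Oliver ∩ Idris ∩ Nadia ∩ Mateo: 09:45-10:30, 14:00-16:15.
The first common window of at least 45 minutes is 09:45-10:30, so the earliest start is 09:45.

09:45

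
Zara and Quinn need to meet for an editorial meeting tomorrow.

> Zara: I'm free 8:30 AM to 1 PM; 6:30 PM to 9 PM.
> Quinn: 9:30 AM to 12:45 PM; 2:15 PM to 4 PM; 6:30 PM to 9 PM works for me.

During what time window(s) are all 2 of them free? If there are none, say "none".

Zara ∩ Quinn: 09:30-12:45, 18:30-21:00.

09:30-12:45, 18:30-21:00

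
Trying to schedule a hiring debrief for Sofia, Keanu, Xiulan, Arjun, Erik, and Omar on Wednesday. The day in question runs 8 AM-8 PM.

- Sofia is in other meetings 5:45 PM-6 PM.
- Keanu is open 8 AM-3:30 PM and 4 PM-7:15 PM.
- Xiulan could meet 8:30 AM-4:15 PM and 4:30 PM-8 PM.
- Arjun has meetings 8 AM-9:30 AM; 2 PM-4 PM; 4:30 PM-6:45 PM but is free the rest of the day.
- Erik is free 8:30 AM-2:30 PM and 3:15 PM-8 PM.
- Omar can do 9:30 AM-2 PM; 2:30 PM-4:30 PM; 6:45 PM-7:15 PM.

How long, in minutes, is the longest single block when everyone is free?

270

Sofia free: 08:00-17:45, 18:00-20:00 (invert busy blocks within the working day).
Keanu free: 08:00-15:30, 16:00-19:15.
Xiulan free: 08:30-16:15, 16:30-20:00.
Arjun free: 09:30-14:00, 16:00-16:30, 18:45-20:00 (invert busy blocks within the working day).
Erik free: 08:30-14:30, 15:15-20:00.
Omar free: 09:30-14:00, 14:30-16:30, 18:45-19:15.
Sofia ∩ Keanu: 08:00-15:30, 16:00-17:45, 18:00-19:15.
Sofia ∩ Keanu ∩ Xiulan: 08:30-15:30, 16:00-16:15, 16:30-17:45, 18:00-19:15.
Sofia ∩ Keanu ∩ Xiulan ∩ Arjun: 09:30-14:00, 16:00-16:15, 18:45-19:15.
Sofia ∩ Keanu ∩ Xiulan ∩ Arjun ∩ Erik: 09:30-14:00, 16:00-16:15, 18:45-19:15.
Sofia ∩ Keanu ∩ Xiulan ∩ Arjun ∩ Erik ∩ Omar: 09:30-14:00, 16:00-16:15, 18:45-19:15.
The longest is 09:30-14:00 at 270 minutes.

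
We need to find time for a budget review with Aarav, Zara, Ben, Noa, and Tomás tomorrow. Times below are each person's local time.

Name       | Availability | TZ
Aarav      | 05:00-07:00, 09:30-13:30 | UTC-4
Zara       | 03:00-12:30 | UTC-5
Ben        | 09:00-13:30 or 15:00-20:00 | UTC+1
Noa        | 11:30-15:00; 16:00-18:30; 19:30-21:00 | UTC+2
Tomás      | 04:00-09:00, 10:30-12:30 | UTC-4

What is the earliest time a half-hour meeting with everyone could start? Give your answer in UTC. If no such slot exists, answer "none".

09:30

Aarav in UTC: 09:00-11:00, 13:30-17:30 (add 4h to convert from UTC-4).
Zara in UTC: 08:00-17:30 (add 5h to convert from UTC-5).
Ben in UTC: 08:00-12:30, 14:00-19:00 (subtract 1h to convert from UTC+1).
Noa in UTC: 09:30-13:00, 14:00-16:30, 17:30-19:00 (subtract 2h to convert from UTC+2).
Tomás in UTC: 08:00-13:00, 14:30-16:30 (add 4h to convert from UTC-4).
Aarav ∩ Zara: 09:00-11:00, 13:30-17:30.
Aarav ∩ Zara ∩ Ben: 09:00-11:00, 14:00-17:30.
Aarav ∩ Zara ∩ Ben ∩ Noa: 09:30-11:00, 14:00-16:30.
Aarav ∩ Zara ∩ Ben ∩ Noa ∩ Tomás: 09:30-11:00, 14:30-16:30.
The first common window of at least 30 minutes is 09:30-11:00, so the earliest start is 09:30.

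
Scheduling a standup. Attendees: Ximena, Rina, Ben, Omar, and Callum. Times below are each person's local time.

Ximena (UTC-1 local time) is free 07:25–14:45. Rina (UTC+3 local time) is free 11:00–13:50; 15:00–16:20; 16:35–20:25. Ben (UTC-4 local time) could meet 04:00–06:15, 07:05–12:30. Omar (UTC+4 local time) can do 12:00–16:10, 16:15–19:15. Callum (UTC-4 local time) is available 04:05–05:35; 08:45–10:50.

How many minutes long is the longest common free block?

Ximena in UTC: 08:25-15:45 (add 1h to convert from UTC-1).
Rina in UTC: 08:00-10:50, 12:00-13:20, 13:35-17:25 (subtract 3h to convert from UTC+3).
Ben in UTC: 08:00-10:15, 11:05-16:30 (add 4h to convert from UTC-4).
Omar in UTC: 08:00-12:10, 12:15-15:15 (subtract 4h to convert from UTC+4).
Callum in UTC: 08:05-09:35, 12:45-14:50 (add 4h to convert from UTC-4).
Ximena ∩ Rina: 08:25-10:50, 12:00-13:20, 13:35-15:45.
Ximena ∩ Rina ∩ Ben: 08:25-10:15, 12:00-13:20, 13:35-15:45.
Ximena ∩ Rina ∩ Ben ∩ Omar: 08:25-10:15, 12:00-12:10, 12:15-13:20, 13:35-15:15.
Ximena ∩ Rina ∩ Ben ∩ Omar ∩ Callum: 08:25-09:35, 12:45-13:20, 13:35-14:50.
So the common availability across everyone is 08:25-09:35, 12:45-13:20, 13:35-14:50.
The longest is 13:35-14:50 at 75 minutes.

75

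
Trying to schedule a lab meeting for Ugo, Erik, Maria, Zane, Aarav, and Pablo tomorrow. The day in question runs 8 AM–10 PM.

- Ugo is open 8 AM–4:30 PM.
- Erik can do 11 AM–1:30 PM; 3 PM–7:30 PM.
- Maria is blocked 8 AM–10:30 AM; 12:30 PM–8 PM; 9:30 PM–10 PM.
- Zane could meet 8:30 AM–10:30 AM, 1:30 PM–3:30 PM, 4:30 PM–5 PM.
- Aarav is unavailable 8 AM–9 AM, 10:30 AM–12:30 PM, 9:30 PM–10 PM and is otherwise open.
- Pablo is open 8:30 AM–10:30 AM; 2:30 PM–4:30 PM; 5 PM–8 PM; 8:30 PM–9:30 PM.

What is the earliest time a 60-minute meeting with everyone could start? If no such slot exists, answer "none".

none

Ugo free: 08:00-16:30.
Erik free: 11:00-13:30, 15:00-19:30.
Maria free: 10:30-12:30, 20:00-21:30 (invert busy blocks within the working day).
Zane free: 08:30-10:30, 13:30-15:30, 16:30-17:00.
Aarav free: 09:00-10:30, 12:30-21:30 (invert busy blocks within the working day).
Pablo free: 08:30-10:30, 14:30-16:30, 17:00-20:00, 20:30-21:30.
Ugo ∩ Erik: 11:00-13:30, 15:00-16:30.
Ugo ∩ Erik ∩ Maria: 11:00-12:30.
Ugo ∩ Erik ∩ Maria ∩ Zane: ∅.
Ugo ∩ Erik ∩ Maria ∩ Zane ∩ Aarav: ∅.
Ugo ∩ Erik ∩ Maria ∩ Zane ∩ Aarav ∩ Pablo: ∅.
There is no time when everyone is free.
No common window is at least 60 minutes long.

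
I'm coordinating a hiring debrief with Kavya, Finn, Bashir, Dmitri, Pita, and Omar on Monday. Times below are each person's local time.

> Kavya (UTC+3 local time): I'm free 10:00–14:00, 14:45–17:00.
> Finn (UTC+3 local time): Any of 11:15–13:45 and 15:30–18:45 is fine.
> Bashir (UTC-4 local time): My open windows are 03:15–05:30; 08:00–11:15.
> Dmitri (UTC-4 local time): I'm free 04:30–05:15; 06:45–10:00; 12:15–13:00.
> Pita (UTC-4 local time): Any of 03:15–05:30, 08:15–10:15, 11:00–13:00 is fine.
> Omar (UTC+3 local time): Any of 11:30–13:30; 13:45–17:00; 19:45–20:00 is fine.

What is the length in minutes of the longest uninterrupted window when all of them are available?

Kavya in UTC: 07:00-11:00, 11:45-14:00 (subtract 3h to convert from UTC+3).
Finn in UTC: 08:15-10:45, 12:30-15:45 (subtract 3h to convert from UTC+3).
Bashir in UTC: 07:15-09:30, 12:00-15:15 (add 4h to convert from UTC-4).
Dmitri in UTC: 08:30-09:15, 10:45-14:00, 16:15-17:00 (add 4h to convert from UTC-4).
Pita in UTC: 07:15-09:30, 12:15-14:15, 15:00-17:00 (add 4h to convert from UTC-4).
Omar in UTC: 08:30-10:30, 10:45-14:00, 16:45-17:00 (subtract 3h to convert from UTC+3).
Kavya ∩ Finn: 08:15-10:45, 12:30-14:00.
Kavya ∩ Finn ∩ Bashir: 08:15-09:30, 12:30-14:00.
Kavya ∩ Finn ∩ Bashir ∩ Dmitri: 08:30-09:15, 12:30-14:00.
Kavya ∩ Finn ∩ Bashir ∩ Dmitri ∩ Pita: 08:30-09:15, 12:30-14:00.
Kavya ∩ Finn ∩ Bashir ∩ Dmitri ∩ Pita ∩ Omar: 08:30-09:15, 12:30-14:00.
Those are the intersection windows.
The longest is 12:30-14:00 at 90 minutes.

90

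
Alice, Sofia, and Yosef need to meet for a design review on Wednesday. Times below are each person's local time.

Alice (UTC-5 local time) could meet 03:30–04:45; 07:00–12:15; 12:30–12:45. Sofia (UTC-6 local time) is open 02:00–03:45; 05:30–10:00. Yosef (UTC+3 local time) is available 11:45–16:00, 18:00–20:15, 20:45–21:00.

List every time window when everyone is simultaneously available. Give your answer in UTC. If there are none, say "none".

Alice in UTC: 08:30-09:45, 12:00-17:15, 17:30-17:45 (add 5h to convert from UTC-5).
Sofia in UTC: 08:00-09:45, 11:30-16:00 (add 6h to convert from UTC-6).
Yosef in UTC: 08:45-13:00, 15:00-17:15, 17:45-18:00 (subtract 3h to convert from UTC+3).
Alice ∩ Sofia: 08:30-09:45, 12:00-16:00.
Alice ∩ Sofia ∩ Yosef: 08:45-09:45, 12:00-13:00, 15:00-16:00.

08:45-09:45, 12:00-13:00, 15:00-16:00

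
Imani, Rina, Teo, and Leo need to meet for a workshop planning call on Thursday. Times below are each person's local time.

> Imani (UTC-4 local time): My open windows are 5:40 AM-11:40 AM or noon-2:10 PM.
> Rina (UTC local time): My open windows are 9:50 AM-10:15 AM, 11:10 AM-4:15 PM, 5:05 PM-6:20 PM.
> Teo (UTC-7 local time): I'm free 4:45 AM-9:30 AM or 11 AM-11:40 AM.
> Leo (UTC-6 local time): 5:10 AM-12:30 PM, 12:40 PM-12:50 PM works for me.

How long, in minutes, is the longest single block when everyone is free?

Imani in UTC: 09:40-15:40, 16:00-18:10 (add 4h to convert from UTC-4).
Rina in UTC: 09:50-10:15, 11:10-16:15, 17:05-18:20.
Teo in UTC: 11:45-16:30, 18:00-18:40 (add 7h to convert from UTC-7).
Leo in UTC: 11:10-18:30, 18:40-18:50 (add 6h to convert from UTC-6).
Imani ∩ Rina: 09:50-10:15, 11:10-15:40, 16:00-16:15, 17:05-18:10.
Imani ∩ Rina ∩ Teo: 11:45-15:40, 16:00-16:15, 18:00-18:10.
Imani ∩ Rina ∩ Teo ∩ Leo: 11:45-15:40, 16:00-16:15, 18:00-18:10.
The longest is 11:45-15:40 at 235 minutes.

235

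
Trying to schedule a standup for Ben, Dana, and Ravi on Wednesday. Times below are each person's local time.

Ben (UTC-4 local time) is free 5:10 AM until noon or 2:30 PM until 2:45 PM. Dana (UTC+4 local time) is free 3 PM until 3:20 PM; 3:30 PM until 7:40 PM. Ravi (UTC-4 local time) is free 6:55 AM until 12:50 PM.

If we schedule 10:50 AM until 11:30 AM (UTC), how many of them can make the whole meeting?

1

Ben in UTC: 09:10-16:00, 18:30-18:45 (add 4h to convert from UTC-4).
Dana in UTC: 11:00-11:20, 11:30-15:40 (subtract 4h to convert from UTC+4).
Ravi in UTC: 10:55-16:50 (add 4h to convert from UTC-4).
Ben can make the full 10:50-11:30 slot — that's 1.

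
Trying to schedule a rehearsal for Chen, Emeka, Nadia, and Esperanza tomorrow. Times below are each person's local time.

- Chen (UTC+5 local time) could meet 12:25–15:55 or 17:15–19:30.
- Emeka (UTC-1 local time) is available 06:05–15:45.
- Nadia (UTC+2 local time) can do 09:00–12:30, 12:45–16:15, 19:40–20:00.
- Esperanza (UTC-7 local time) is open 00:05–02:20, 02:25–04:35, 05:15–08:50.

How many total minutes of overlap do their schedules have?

310

Chen in UTC: 07:25-10:55, 12:15-14:30 (subtract 5h to convert from UTC+5).
Emeka in UTC: 07:05-16:45 (add 1h to convert from UTC-1).
Nadia in UTC: 07:00-10:30, 10:45-14:15, 17:40-18:00 (subtract 2h to convert from UTC+2).
Esperanza in UTC: 07:05-09:20, 09:25-11:35, 12:15-15:50 (add 7h to convert from UTC-7).
Chen ∩ Emeka: 07:25-10:55, 12:15-14:30.
Chen ∩ Emeka ∩ Nadia: 07:25-10:30, 10:45-10:55, 12:15-14:15.
Chen ∩ Emeka ∩ Nadia ∩ Esperanza: 07:25-09:20, 09:25-10:30, 10:45-10:55, 12:15-14:15.
Those are the intersection windows.
Summing the common windows: 115 + 65 + 10 + 120 = 310 minutes.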